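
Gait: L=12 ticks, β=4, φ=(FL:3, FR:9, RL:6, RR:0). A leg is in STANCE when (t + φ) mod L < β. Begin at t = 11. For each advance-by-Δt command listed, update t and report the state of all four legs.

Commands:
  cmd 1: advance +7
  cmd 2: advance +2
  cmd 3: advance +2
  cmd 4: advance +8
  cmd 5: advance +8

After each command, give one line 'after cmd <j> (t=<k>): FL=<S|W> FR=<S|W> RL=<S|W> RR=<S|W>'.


after cmd 1 (t=18): FL=W FR=S RL=S RR=W
after cmd 2 (t=20): FL=W FR=W RL=S RR=W
after cmd 3 (t=22): FL=S FR=W RL=W RR=W
after cmd 4 (t=30): FL=W FR=S RL=S RR=W
after cmd 5 (t=38): FL=W FR=W RL=W RR=S

start t=11: FL=S FR=W RL=W RR=W
cmd 1: advance +7 → t=18, phase=(9,3,0,6) → FL=W FR=S RL=S RR=W
cmd 2: advance +2 → t=20, phase=(11,5,2,8) → FL=W FR=W RL=S RR=W
cmd 3: advance +2 → t=22, phase=(1,7,4,10) → FL=S FR=W RL=W RR=W
cmd 4: advance +8 → t=30, phase=(9,3,0,6) → FL=W FR=S RL=S RR=W
cmd 5: advance +8 → t=38, phase=(5,11,8,2) → FL=W FR=W RL=W RR=S


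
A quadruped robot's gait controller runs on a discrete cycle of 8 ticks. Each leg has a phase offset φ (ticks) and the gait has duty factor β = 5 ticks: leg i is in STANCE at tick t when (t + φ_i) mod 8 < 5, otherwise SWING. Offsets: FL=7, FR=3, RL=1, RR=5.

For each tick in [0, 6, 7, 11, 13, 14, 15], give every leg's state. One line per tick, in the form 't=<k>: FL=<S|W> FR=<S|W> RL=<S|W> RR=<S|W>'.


t=0: phase=(7,3,1,5) vs β=5 → FL=W FR=S RL=S RR=W
t=6: phase=(5,1,7,3) vs β=5 → FL=W FR=S RL=W RR=S
t=7: phase=(6,2,0,4) vs β=5 → FL=W FR=S RL=S RR=S
t=11: phase=(2,6,4,0) vs β=5 → FL=S FR=W RL=S RR=S
t=13: phase=(4,0,6,2) vs β=5 → FL=S FR=S RL=W RR=S
t=14: phase=(5,1,7,3) vs β=5 → FL=W FR=S RL=W RR=S
t=15: phase=(6,2,0,4) vs β=5 → FL=W FR=S RL=S RR=S

t=0: FL=W FR=S RL=S RR=W
t=6: FL=W FR=S RL=W RR=S
t=7: FL=W FR=S RL=S RR=S
t=11: FL=S FR=W RL=S RR=S
t=13: FL=S FR=S RL=W RR=S
t=14: FL=W FR=S RL=W RR=S
t=15: FL=W FR=S RL=S RR=S


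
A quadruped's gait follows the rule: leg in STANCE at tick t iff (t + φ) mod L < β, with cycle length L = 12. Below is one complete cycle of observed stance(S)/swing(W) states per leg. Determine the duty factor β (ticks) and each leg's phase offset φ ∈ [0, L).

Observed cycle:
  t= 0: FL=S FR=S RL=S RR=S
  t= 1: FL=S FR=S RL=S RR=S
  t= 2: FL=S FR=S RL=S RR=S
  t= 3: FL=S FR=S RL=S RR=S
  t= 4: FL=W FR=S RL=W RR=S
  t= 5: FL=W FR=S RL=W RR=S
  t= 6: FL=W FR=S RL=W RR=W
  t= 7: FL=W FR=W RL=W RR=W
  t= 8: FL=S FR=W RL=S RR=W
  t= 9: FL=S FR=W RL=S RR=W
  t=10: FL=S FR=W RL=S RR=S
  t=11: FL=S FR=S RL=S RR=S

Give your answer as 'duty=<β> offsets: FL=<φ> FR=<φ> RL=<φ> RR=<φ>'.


duty β = stance ticks per leg = 8
FL: stance ticks = 8; W→S at t=8 → φ=4
FR: stance ticks = 8; W→S at t=11 → φ=1
RL: stance ticks = 8; W→S at t=8 → φ=4
RR: stance ticks = 8; W→S at t=10 → φ=2

duty=8 offsets: FL=4 FR=1 RL=4 RR=2


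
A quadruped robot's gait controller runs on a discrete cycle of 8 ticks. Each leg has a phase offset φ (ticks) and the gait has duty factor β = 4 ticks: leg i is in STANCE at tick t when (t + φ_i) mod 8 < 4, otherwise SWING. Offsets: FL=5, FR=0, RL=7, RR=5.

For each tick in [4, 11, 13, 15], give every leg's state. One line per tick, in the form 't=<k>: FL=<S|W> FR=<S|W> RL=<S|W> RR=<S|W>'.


t=4: phase=(1,4,3,1) vs β=4 → FL=S FR=W RL=S RR=S
t=11: phase=(0,3,2,0) vs β=4 → FL=S FR=S RL=S RR=S
t=13: phase=(2,5,4,2) vs β=4 → FL=S FR=W RL=W RR=S
t=15: phase=(4,7,6,4) vs β=4 → FL=W FR=W RL=W RR=W

t=4: FL=S FR=W RL=S RR=S
t=11: FL=S FR=S RL=S RR=S
t=13: FL=S FR=W RL=W RR=S
t=15: FL=W FR=W RL=W RR=W


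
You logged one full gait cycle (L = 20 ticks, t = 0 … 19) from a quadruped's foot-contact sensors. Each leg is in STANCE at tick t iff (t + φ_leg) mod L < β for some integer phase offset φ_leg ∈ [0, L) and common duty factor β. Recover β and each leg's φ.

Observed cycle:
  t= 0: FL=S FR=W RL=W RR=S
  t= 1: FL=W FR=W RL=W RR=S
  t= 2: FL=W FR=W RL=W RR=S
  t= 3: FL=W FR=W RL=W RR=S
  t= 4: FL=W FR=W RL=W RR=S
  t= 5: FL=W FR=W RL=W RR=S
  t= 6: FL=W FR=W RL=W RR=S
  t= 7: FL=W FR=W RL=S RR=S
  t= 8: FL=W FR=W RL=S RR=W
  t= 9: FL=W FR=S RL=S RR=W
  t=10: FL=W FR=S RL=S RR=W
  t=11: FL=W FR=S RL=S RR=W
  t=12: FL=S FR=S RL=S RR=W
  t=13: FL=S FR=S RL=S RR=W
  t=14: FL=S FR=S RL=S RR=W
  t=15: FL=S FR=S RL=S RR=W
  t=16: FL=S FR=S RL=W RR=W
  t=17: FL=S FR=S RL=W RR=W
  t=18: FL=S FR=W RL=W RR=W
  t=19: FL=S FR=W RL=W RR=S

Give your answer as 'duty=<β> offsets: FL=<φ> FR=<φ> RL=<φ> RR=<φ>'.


duty=9 offsets: FL=8 FR=11 RL=13 RR=1

duty β = stance ticks per leg = 9
FL: stance ticks = 9; W→S at t=12 → φ=8
FR: stance ticks = 9; W→S at t=9 → φ=11
RL: stance ticks = 9; W→S at t=7 → φ=13
RR: stance ticks = 9; W→S at t=19 → φ=1


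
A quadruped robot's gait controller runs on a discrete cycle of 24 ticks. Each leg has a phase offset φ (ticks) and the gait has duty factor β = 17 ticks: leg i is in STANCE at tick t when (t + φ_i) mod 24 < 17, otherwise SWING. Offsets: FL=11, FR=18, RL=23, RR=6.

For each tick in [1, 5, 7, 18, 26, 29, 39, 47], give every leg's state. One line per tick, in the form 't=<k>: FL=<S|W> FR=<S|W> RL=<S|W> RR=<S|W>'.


t=1: FL=S FR=W RL=S RR=S
t=5: FL=S FR=W RL=S RR=S
t=7: FL=W FR=S RL=S RR=S
t=18: FL=S FR=S RL=W RR=S
t=26: FL=S FR=W RL=S RR=S
t=29: FL=S FR=W RL=S RR=S
t=39: FL=S FR=S RL=S RR=W
t=47: FL=S FR=W RL=W RR=S

t=1: phase=(12,19,0,7) vs β=17 → FL=S FR=W RL=S RR=S
t=5: phase=(16,23,4,11) vs β=17 → FL=S FR=W RL=S RR=S
t=7: phase=(18,1,6,13) vs β=17 → FL=W FR=S RL=S RR=S
t=18: phase=(5,12,17,0) vs β=17 → FL=S FR=S RL=W RR=S
t=26: phase=(13,20,1,8) vs β=17 → FL=S FR=W RL=S RR=S
t=29: phase=(16,23,4,11) vs β=17 → FL=S FR=W RL=S RR=S
t=39: phase=(2,9,14,21) vs β=17 → FL=S FR=S RL=S RR=W
t=47: phase=(10,17,22,5) vs β=17 → FL=S FR=W RL=W RR=S


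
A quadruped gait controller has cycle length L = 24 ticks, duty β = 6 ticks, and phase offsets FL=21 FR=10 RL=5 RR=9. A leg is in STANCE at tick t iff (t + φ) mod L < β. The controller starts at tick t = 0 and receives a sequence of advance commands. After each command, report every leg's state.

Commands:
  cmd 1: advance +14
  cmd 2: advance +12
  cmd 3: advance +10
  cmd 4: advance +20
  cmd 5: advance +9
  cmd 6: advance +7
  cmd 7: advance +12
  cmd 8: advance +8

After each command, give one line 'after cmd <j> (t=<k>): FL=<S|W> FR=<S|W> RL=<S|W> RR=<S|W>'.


after cmd 1 (t=14): FL=W FR=S RL=W RR=W
after cmd 2 (t=26): FL=W FR=W RL=W RR=W
after cmd 3 (t=36): FL=W FR=W RL=W RR=W
after cmd 4 (t=56): FL=S FR=W RL=W RR=W
after cmd 5 (t=65): FL=W FR=S RL=W RR=S
after cmd 6 (t=72): FL=W FR=W RL=S RR=W
after cmd 7 (t=84): FL=W FR=W RL=W RR=W
after cmd 8 (t=92): FL=W FR=W RL=S RR=S

start t=0: FL=W FR=W RL=S RR=W
cmd 1: advance +14 → t=14, phase=(11,0,19,23) → FL=W FR=S RL=W RR=W
cmd 2: advance +12 → t=26, phase=(23,12,7,11) → FL=W FR=W RL=W RR=W
cmd 3: advance +10 → t=36, phase=(9,22,17,21) → FL=W FR=W RL=W RR=W
cmd 4: advance +20 → t=56, phase=(5,18,13,17) → FL=S FR=W RL=W RR=W
cmd 5: advance +9 → t=65, phase=(14,3,22,2) → FL=W FR=S RL=W RR=S
cmd 6: advance +7 → t=72, phase=(21,10,5,9) → FL=W FR=W RL=S RR=W
cmd 7: advance +12 → t=84, phase=(9,22,17,21) → FL=W FR=W RL=W RR=W
cmd 8: advance +8 → t=92, phase=(17,6,1,5) → FL=W FR=W RL=S RR=S


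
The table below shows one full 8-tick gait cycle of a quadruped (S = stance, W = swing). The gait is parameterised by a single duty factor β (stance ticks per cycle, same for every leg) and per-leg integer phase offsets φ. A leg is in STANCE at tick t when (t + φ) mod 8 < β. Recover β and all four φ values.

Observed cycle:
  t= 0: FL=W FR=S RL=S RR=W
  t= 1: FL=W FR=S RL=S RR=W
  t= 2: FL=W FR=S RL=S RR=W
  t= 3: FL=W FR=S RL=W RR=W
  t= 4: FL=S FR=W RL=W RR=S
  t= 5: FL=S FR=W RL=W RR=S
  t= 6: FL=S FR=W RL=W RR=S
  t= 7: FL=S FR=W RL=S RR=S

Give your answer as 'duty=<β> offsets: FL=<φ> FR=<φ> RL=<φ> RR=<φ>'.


duty β = stance ticks per leg = 4
FL: stance ticks = 4; W→S at t=4 → φ=4
FR: stance ticks = 4; W→S at t=0 → φ=0
RL: stance ticks = 4; W→S at t=7 → φ=1
RR: stance ticks = 4; W→S at t=4 → φ=4

duty=4 offsets: FL=4 FR=0 RL=1 RR=4


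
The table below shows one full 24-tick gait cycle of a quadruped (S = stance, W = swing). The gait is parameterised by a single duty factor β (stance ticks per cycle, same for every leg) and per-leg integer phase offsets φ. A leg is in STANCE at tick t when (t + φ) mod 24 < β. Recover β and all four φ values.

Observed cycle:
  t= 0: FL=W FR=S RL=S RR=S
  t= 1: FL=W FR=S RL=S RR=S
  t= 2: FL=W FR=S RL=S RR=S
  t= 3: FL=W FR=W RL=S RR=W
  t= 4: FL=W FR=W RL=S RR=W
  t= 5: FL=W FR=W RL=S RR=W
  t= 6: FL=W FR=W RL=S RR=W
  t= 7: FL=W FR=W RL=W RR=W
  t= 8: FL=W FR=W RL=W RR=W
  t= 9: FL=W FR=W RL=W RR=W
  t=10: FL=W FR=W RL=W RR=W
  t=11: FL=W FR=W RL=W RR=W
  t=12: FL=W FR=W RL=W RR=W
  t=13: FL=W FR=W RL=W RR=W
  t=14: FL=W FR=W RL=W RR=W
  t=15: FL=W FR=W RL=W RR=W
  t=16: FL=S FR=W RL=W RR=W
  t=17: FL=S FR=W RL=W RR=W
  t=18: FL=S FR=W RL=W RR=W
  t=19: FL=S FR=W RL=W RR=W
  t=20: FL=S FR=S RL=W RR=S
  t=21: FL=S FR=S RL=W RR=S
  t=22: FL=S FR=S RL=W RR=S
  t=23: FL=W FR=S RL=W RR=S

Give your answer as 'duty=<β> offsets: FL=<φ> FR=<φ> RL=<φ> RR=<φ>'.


duty=7 offsets: FL=8 FR=4 RL=0 RR=4

duty β = stance ticks per leg = 7
FL: stance ticks = 7; W→S at t=16 → φ=8
FR: stance ticks = 7; W→S at t=20 → φ=4
RL: stance ticks = 7; W→S at t=0 → φ=0
RR: stance ticks = 7; W→S at t=20 → φ=4


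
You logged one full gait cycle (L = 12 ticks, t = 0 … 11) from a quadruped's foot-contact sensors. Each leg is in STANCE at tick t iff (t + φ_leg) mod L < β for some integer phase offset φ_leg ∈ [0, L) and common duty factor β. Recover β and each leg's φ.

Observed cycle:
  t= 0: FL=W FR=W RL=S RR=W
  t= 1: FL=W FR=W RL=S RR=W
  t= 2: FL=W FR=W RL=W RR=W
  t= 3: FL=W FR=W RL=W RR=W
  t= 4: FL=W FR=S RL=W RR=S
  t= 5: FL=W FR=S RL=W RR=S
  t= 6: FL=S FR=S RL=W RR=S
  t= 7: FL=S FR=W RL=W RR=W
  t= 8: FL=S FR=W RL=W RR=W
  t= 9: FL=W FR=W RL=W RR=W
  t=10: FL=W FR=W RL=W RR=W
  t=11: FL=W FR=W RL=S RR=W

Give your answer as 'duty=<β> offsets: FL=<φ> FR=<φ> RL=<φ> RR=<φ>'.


duty β = stance ticks per leg = 3
FL: stance ticks = 3; W→S at t=6 → φ=6
FR: stance ticks = 3; W→S at t=4 → φ=8
RL: stance ticks = 3; W→S at t=11 → φ=1
RR: stance ticks = 3; W→S at t=4 → φ=8

duty=3 offsets: FL=6 FR=8 RL=1 RR=8


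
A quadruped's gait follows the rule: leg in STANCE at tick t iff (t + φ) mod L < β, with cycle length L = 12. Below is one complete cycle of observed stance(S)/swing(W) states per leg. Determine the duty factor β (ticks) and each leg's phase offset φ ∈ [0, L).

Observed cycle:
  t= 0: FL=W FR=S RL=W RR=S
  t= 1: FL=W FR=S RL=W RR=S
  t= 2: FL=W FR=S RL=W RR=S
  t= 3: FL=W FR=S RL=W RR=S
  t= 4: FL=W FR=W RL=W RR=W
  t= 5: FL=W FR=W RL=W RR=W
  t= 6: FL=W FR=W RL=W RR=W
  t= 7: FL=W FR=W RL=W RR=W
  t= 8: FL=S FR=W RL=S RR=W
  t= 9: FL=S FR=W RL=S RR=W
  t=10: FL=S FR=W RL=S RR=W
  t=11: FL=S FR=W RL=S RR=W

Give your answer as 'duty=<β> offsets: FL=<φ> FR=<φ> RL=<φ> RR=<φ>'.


duty β = stance ticks per leg = 4
FL: stance ticks = 4; W→S at t=8 → φ=4
FR: stance ticks = 4; W→S at t=0 → φ=0
RL: stance ticks = 4; W→S at t=8 → φ=4
RR: stance ticks = 4; W→S at t=0 → φ=0

duty=4 offsets: FL=4 FR=0 RL=4 RR=0


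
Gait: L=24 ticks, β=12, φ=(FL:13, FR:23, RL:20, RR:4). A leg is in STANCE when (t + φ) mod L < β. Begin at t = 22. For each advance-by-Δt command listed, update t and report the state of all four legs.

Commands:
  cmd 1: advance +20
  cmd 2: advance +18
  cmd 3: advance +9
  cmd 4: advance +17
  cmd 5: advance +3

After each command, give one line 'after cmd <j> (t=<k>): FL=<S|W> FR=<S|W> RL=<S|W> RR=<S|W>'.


after cmd 1 (t=42): FL=S FR=W RL=W RR=W
after cmd 2 (t=60): FL=S FR=S RL=S RR=W
after cmd 3 (t=69): FL=S FR=W RL=W RR=S
after cmd 4 (t=86): FL=S FR=W RL=S RR=W
after cmd 5 (t=89): FL=S FR=W RL=W RR=W

start t=22: FL=S FR=W RL=W RR=S
cmd 1: advance +20 → t=42, phase=(7,17,14,22) → FL=S FR=W RL=W RR=W
cmd 2: advance +18 → t=60, phase=(1,11,8,16) → FL=S FR=S RL=S RR=W
cmd 3: advance +9 → t=69, phase=(10,20,17,1) → FL=S FR=W RL=W RR=S
cmd 4: advance +17 → t=86, phase=(3,13,10,18) → FL=S FR=W RL=S RR=W
cmd 5: advance +3 → t=89, phase=(6,16,13,21) → FL=S FR=W RL=W RR=W


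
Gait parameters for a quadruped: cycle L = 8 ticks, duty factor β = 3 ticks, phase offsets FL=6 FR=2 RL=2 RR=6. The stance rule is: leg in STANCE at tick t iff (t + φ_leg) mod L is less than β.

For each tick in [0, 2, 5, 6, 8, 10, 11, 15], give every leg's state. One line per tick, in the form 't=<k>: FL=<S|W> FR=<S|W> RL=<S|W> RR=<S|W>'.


t=0: phase=(6,2,2,6) vs β=3 → FL=W FR=S RL=S RR=W
t=2: phase=(0,4,4,0) vs β=3 → FL=S FR=W RL=W RR=S
t=5: phase=(3,7,7,3) vs β=3 → FL=W FR=W RL=W RR=W
t=6: phase=(4,0,0,4) vs β=3 → FL=W FR=S RL=S RR=W
t=8: phase=(6,2,2,6) vs β=3 → FL=W FR=S RL=S RR=W
t=10: phase=(0,4,4,0) vs β=3 → FL=S FR=W RL=W RR=S
t=11: phase=(1,5,5,1) vs β=3 → FL=S FR=W RL=W RR=S
t=15: phase=(5,1,1,5) vs β=3 → FL=W FR=S RL=S RR=W

t=0: FL=W FR=S RL=S RR=W
t=2: FL=S FR=W RL=W RR=S
t=5: FL=W FR=W RL=W RR=W
t=6: FL=W FR=S RL=S RR=W
t=8: FL=W FR=S RL=S RR=W
t=10: FL=S FR=W RL=W RR=S
t=11: FL=S FR=W RL=W RR=S
t=15: FL=W FR=S RL=S RR=W


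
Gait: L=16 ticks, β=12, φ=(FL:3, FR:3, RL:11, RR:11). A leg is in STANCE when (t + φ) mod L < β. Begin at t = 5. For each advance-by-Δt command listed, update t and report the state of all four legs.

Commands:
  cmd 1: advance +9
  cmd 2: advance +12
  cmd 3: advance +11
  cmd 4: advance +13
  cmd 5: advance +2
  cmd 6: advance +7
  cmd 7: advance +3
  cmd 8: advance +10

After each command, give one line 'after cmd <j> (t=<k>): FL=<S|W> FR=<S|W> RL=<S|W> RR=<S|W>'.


start t=5: FL=S FR=S RL=S RR=S
cmd 1: advance +9 → t=14, phase=(1,1,9,9) → FL=S FR=S RL=S RR=S
cmd 2: advance +12 → t=26, phase=(13,13,5,5) → FL=W FR=W RL=S RR=S
cmd 3: advance +11 → t=37, phase=(8,8,0,0) → FL=S FR=S RL=S RR=S
cmd 4: advance +13 → t=50, phase=(5,5,13,13) → FL=S FR=S RL=W RR=W
cmd 5: advance +2 → t=52, phase=(7,7,15,15) → FL=S FR=S RL=W RR=W
cmd 6: advance +7 → t=59, phase=(14,14,6,6) → FL=W FR=W RL=S RR=S
cmd 7: advance +3 → t=62, phase=(1,1,9,9) → FL=S FR=S RL=S RR=S
cmd 8: advance +10 → t=72, phase=(11,11,3,3) → FL=S FR=S RL=S RR=S

after cmd 1 (t=14): FL=S FR=S RL=S RR=S
after cmd 2 (t=26): FL=W FR=W RL=S RR=S
after cmd 3 (t=37): FL=S FR=S RL=S RR=S
after cmd 4 (t=50): FL=S FR=S RL=W RR=W
after cmd 5 (t=52): FL=S FR=S RL=W RR=W
after cmd 6 (t=59): FL=W FR=W RL=S RR=S
after cmd 7 (t=62): FL=S FR=S RL=S RR=S
after cmd 8 (t=72): FL=S FR=S RL=S RR=S


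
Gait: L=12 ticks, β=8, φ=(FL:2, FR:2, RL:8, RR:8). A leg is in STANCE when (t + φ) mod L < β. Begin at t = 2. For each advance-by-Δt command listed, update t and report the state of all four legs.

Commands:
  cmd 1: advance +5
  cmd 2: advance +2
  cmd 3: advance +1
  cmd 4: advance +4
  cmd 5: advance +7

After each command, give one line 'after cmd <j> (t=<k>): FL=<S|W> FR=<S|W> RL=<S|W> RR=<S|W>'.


after cmd 1 (t=7): FL=W FR=W RL=S RR=S
after cmd 2 (t=9): FL=W FR=W RL=S RR=S
after cmd 3 (t=10): FL=S FR=S RL=S RR=S
after cmd 4 (t=14): FL=S FR=S RL=W RR=W
after cmd 5 (t=21): FL=W FR=W RL=S RR=S

start t=2: FL=S FR=S RL=W RR=W
cmd 1: advance +5 → t=7, phase=(9,9,3,3) → FL=W FR=W RL=S RR=S
cmd 2: advance +2 → t=9, phase=(11,11,5,5) → FL=W FR=W RL=S RR=S
cmd 3: advance +1 → t=10, phase=(0,0,6,6) → FL=S FR=S RL=S RR=S
cmd 4: advance +4 → t=14, phase=(4,4,10,10) → FL=S FR=S RL=W RR=W
cmd 5: advance +7 → t=21, phase=(11,11,5,5) → FL=W FR=W RL=S RR=S


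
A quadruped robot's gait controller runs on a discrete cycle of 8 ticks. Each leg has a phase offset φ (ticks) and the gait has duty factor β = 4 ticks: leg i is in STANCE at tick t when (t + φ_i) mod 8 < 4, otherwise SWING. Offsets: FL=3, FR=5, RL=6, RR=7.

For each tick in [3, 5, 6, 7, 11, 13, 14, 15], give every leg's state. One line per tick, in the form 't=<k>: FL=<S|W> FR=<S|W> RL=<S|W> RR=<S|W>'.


t=3: phase=(6,0,1,2) vs β=4 → FL=W FR=S RL=S RR=S
t=5: phase=(0,2,3,4) vs β=4 → FL=S FR=S RL=S RR=W
t=6: phase=(1,3,4,5) vs β=4 → FL=S FR=S RL=W RR=W
t=7: phase=(2,4,5,6) vs β=4 → FL=S FR=W RL=W RR=W
t=11: phase=(6,0,1,2) vs β=4 → FL=W FR=S RL=S RR=S
t=13: phase=(0,2,3,4) vs β=4 → FL=S FR=S RL=S RR=W
t=14: phase=(1,3,4,5) vs β=4 → FL=S FR=S RL=W RR=W
t=15: phase=(2,4,5,6) vs β=4 → FL=S FR=W RL=W RR=W

t=3: FL=W FR=S RL=S RR=S
t=5: FL=S FR=S RL=S RR=W
t=6: FL=S FR=S RL=W RR=W
t=7: FL=S FR=W RL=W RR=W
t=11: FL=W FR=S RL=S RR=S
t=13: FL=S FR=S RL=S RR=W
t=14: FL=S FR=S RL=W RR=W
t=15: FL=S FR=W RL=W RR=W


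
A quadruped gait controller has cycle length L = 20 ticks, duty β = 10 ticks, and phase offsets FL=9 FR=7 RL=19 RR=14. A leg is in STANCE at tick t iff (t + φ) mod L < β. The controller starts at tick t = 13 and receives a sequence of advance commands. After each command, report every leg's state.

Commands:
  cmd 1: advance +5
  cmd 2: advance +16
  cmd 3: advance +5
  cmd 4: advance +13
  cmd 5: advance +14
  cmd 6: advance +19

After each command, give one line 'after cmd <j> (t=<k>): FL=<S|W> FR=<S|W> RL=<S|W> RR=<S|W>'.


after cmd 1 (t=18): FL=S FR=S RL=W RR=W
after cmd 2 (t=34): FL=S FR=S RL=W RR=S
after cmd 3 (t=39): FL=S FR=S RL=W RR=W
after cmd 4 (t=52): FL=S FR=W RL=W RR=S
after cmd 5 (t=66): FL=W FR=W RL=S RR=S
after cmd 6 (t=85): FL=W FR=W RL=S RR=W

start t=13: FL=S FR=S RL=W RR=S
cmd 1: advance +5 → t=18, phase=(7,5,17,12) → FL=S FR=S RL=W RR=W
cmd 2: advance +16 → t=34, phase=(3,1,13,8) → FL=S FR=S RL=W RR=S
cmd 3: advance +5 → t=39, phase=(8,6,18,13) → FL=S FR=S RL=W RR=W
cmd 4: advance +13 → t=52, phase=(1,19,11,6) → FL=S FR=W RL=W RR=S
cmd 5: advance +14 → t=66, phase=(15,13,5,0) → FL=W FR=W RL=S RR=S
cmd 6: advance +19 → t=85, phase=(14,12,4,19) → FL=W FR=W RL=S RR=W


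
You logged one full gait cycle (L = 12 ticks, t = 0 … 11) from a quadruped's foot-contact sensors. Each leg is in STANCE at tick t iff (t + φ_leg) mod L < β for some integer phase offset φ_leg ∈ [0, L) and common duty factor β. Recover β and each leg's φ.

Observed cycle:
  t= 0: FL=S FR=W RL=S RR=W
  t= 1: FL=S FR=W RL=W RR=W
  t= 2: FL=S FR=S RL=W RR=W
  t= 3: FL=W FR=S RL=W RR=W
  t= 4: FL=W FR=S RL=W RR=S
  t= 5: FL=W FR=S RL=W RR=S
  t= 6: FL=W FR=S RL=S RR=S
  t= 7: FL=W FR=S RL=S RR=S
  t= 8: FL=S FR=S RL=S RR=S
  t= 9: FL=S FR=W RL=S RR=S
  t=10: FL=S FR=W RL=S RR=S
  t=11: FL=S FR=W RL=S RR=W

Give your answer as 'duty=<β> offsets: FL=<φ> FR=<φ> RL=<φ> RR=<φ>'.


duty=7 offsets: FL=4 FR=10 RL=6 RR=8

duty β = stance ticks per leg = 7
FL: stance ticks = 7; W→S at t=8 → φ=4
FR: stance ticks = 7; W→S at t=2 → φ=10
RL: stance ticks = 7; W→S at t=6 → φ=6
RR: stance ticks = 7; W→S at t=4 → φ=8


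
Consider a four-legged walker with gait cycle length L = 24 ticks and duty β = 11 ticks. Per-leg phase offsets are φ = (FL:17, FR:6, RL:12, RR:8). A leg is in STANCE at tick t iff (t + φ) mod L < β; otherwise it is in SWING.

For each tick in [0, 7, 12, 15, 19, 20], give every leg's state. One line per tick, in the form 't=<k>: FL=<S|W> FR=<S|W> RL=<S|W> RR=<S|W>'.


t=0: phase=(17,6,12,8) vs β=11 → FL=W FR=S RL=W RR=S
t=7: phase=(0,13,19,15) vs β=11 → FL=S FR=W RL=W RR=W
t=12: phase=(5,18,0,20) vs β=11 → FL=S FR=W RL=S RR=W
t=15: phase=(8,21,3,23) vs β=11 → FL=S FR=W RL=S RR=W
t=19: phase=(12,1,7,3) vs β=11 → FL=W FR=S RL=S RR=S
t=20: phase=(13,2,8,4) vs β=11 → FL=W FR=S RL=S RR=S

t=0: FL=W FR=S RL=W RR=S
t=7: FL=S FR=W RL=W RR=W
t=12: FL=S FR=W RL=S RR=W
t=15: FL=S FR=W RL=S RR=W
t=19: FL=W FR=S RL=S RR=S
t=20: FL=W FR=S RL=S RR=S


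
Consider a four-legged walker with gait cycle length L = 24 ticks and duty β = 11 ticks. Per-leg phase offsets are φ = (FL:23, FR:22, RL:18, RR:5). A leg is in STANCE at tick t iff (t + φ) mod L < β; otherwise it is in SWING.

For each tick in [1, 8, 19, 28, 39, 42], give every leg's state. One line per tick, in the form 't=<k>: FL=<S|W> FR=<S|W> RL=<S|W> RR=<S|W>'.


t=1: FL=S FR=W RL=W RR=S
t=8: FL=S FR=S RL=S RR=W
t=19: FL=W FR=W RL=W RR=S
t=28: FL=S FR=S RL=W RR=S
t=39: FL=W FR=W RL=S RR=W
t=42: FL=W FR=W RL=W RR=W

t=1: phase=(0,23,19,6) vs β=11 → FL=S FR=W RL=W RR=S
t=8: phase=(7,6,2,13) vs β=11 → FL=S FR=S RL=S RR=W
t=19: phase=(18,17,13,0) vs β=11 → FL=W FR=W RL=W RR=S
t=28: phase=(3,2,22,9) vs β=11 → FL=S FR=S RL=W RR=S
t=39: phase=(14,13,9,20) vs β=11 → FL=W FR=W RL=S RR=W
t=42: phase=(17,16,12,23) vs β=11 → FL=W FR=W RL=W RR=W


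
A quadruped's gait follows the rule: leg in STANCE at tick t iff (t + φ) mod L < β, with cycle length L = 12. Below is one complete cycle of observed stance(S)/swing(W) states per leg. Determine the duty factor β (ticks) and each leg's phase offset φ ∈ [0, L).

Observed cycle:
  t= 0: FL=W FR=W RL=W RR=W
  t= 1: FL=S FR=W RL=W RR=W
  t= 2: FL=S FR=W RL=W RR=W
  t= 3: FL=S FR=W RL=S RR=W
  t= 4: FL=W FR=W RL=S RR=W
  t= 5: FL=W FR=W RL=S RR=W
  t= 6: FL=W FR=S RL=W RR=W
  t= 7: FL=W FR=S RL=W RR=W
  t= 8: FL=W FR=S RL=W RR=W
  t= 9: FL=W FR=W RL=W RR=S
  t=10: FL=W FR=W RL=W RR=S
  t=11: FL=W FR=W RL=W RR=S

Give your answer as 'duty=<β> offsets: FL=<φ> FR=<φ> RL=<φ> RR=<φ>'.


duty=3 offsets: FL=11 FR=6 RL=9 RR=3

duty β = stance ticks per leg = 3
FL: stance ticks = 3; W→S at t=1 → φ=11
FR: stance ticks = 3; W→S at t=6 → φ=6
RL: stance ticks = 3; W→S at t=3 → φ=9
RR: stance ticks = 3; W→S at t=9 → φ=3


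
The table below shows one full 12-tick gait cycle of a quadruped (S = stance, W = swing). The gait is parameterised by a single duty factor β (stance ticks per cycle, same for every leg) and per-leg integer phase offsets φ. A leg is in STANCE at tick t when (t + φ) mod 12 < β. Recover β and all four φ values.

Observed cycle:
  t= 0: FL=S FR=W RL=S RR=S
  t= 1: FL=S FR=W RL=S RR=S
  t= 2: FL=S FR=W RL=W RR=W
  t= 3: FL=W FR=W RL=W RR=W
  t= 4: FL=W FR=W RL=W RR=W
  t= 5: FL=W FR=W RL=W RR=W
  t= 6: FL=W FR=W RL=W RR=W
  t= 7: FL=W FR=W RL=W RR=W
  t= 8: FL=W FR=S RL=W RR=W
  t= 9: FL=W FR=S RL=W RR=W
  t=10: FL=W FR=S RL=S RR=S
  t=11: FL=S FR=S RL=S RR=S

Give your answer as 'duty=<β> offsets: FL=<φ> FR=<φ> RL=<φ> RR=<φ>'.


duty β = stance ticks per leg = 4
FL: stance ticks = 4; W→S at t=11 → φ=1
FR: stance ticks = 4; W→S at t=8 → φ=4
RL: stance ticks = 4; W→S at t=10 → φ=2
RR: stance ticks = 4; W→S at t=10 → φ=2

duty=4 offsets: FL=1 FR=4 RL=2 RR=2


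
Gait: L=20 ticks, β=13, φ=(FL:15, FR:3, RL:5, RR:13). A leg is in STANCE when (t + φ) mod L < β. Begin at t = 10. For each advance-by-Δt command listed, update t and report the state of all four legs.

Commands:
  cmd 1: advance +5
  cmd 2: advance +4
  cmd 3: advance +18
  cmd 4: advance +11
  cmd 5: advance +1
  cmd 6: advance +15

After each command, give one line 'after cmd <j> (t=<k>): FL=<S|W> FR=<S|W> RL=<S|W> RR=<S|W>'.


start t=10: FL=S FR=W RL=W RR=S
cmd 1: advance +5 → t=15, phase=(10,18,0,8) → FL=S FR=W RL=S RR=S
cmd 2: advance +4 → t=19, phase=(14,2,4,12) → FL=W FR=S RL=S RR=S
cmd 3: advance +18 → t=37, phase=(12,0,2,10) → FL=S FR=S RL=S RR=S
cmd 4: advance +11 → t=48, phase=(3,11,13,1) → FL=S FR=S RL=W RR=S
cmd 5: advance +1 → t=49, phase=(4,12,14,2) → FL=S FR=S RL=W RR=S
cmd 6: advance +15 → t=64, phase=(19,7,9,17) → FL=W FR=S RL=S RR=W

after cmd 1 (t=15): FL=S FR=W RL=S RR=S
after cmd 2 (t=19): FL=W FR=S RL=S RR=S
after cmd 3 (t=37): FL=S FR=S RL=S RR=S
after cmd 4 (t=48): FL=S FR=S RL=W RR=S
after cmd 5 (t=49): FL=S FR=S RL=W RR=S
after cmd 6 (t=64): FL=W FR=S RL=S RR=W


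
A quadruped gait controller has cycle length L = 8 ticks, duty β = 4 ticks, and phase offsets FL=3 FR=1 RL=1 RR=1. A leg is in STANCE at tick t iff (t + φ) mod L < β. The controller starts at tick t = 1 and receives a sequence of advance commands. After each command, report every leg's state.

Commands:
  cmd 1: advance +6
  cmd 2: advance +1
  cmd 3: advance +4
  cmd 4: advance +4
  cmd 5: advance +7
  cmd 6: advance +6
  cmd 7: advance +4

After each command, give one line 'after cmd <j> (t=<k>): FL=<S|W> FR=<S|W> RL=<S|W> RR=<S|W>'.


start t=1: FL=W FR=S RL=S RR=S
cmd 1: advance +6 → t=7, phase=(2,0,0,0) → FL=S FR=S RL=S RR=S
cmd 2: advance +1 → t=8, phase=(3,1,1,1) → FL=S FR=S RL=S RR=S
cmd 3: advance +4 → t=12, phase=(7,5,5,5) → FL=W FR=W RL=W RR=W
cmd 4: advance +4 → t=16, phase=(3,1,1,1) → FL=S FR=S RL=S RR=S
cmd 5: advance +7 → t=23, phase=(2,0,0,0) → FL=S FR=S RL=S RR=S
cmd 6: advance +6 → t=29, phase=(0,6,6,6) → FL=S FR=W RL=W RR=W
cmd 7: advance +4 → t=33, phase=(4,2,2,2) → FL=W FR=S RL=S RR=S

after cmd 1 (t=7): FL=S FR=S RL=S RR=S
after cmd 2 (t=8): FL=S FR=S RL=S RR=S
after cmd 3 (t=12): FL=W FR=W RL=W RR=W
after cmd 4 (t=16): FL=S FR=S RL=S RR=S
after cmd 5 (t=23): FL=S FR=S RL=S RR=S
after cmd 6 (t=29): FL=S FR=W RL=W RR=W
after cmd 7 (t=33): FL=W FR=S RL=S RR=S


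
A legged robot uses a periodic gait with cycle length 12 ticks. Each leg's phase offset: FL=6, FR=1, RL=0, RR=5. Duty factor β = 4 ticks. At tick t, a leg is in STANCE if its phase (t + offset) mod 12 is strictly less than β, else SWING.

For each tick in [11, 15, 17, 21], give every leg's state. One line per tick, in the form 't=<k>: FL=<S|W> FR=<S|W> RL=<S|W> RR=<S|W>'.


t=11: phase=(5,0,11,4) vs β=4 → FL=W FR=S RL=W RR=W
t=15: phase=(9,4,3,8) vs β=4 → FL=W FR=W RL=S RR=W
t=17: phase=(11,6,5,10) vs β=4 → FL=W FR=W RL=W RR=W
t=21: phase=(3,10,9,2) vs β=4 → FL=S FR=W RL=W RR=S

t=11: FL=W FR=S RL=W RR=W
t=15: FL=W FR=W RL=S RR=W
t=17: FL=W FR=W RL=W RR=W
t=21: FL=S FR=W RL=W RR=S


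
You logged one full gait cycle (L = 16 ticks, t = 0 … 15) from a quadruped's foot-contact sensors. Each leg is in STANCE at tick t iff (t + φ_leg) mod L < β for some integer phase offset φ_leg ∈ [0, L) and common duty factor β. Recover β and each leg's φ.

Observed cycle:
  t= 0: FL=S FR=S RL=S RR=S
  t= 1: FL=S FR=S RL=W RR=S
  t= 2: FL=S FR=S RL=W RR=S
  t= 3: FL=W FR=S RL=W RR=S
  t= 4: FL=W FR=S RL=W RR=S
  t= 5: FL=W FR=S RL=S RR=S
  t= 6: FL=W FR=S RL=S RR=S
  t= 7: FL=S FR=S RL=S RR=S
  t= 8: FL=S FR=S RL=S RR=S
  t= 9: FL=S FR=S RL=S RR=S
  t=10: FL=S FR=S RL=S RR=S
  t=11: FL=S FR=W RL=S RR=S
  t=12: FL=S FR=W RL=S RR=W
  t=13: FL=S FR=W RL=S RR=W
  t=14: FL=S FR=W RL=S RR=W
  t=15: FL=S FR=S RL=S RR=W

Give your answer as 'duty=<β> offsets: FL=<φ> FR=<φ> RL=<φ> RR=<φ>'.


duty β = stance ticks per leg = 12
FL: stance ticks = 12; W→S at t=7 → φ=9
FR: stance ticks = 12; W→S at t=15 → φ=1
RL: stance ticks = 12; W→S at t=5 → φ=11
RR: stance ticks = 12; W→S at t=0 → φ=0

duty=12 offsets: FL=9 FR=1 RL=11 RR=0


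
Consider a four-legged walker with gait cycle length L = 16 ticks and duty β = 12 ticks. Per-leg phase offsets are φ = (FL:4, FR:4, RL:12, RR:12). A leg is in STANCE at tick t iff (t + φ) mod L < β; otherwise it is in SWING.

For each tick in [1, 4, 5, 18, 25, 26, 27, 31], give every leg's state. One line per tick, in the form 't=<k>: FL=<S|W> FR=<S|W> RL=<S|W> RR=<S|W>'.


t=1: FL=S FR=S RL=W RR=W
t=4: FL=S FR=S RL=S RR=S
t=5: FL=S FR=S RL=S RR=S
t=18: FL=S FR=S RL=W RR=W
t=25: FL=W FR=W RL=S RR=S
t=26: FL=W FR=W RL=S RR=S
t=27: FL=W FR=W RL=S RR=S
t=31: FL=S FR=S RL=S RR=S

t=1: phase=(5,5,13,13) vs β=12 → FL=S FR=S RL=W RR=W
t=4: phase=(8,8,0,0) vs β=12 → FL=S FR=S RL=S RR=S
t=5: phase=(9,9,1,1) vs β=12 → FL=S FR=S RL=S RR=S
t=18: phase=(6,6,14,14) vs β=12 → FL=S FR=S RL=W RR=W
t=25: phase=(13,13,5,5) vs β=12 → FL=W FR=W RL=S RR=S
t=26: phase=(14,14,6,6) vs β=12 → FL=W FR=W RL=S RR=S
t=27: phase=(15,15,7,7) vs β=12 → FL=W FR=W RL=S RR=S
t=31: phase=(3,3,11,11) vs β=12 → FL=S FR=S RL=S RR=S


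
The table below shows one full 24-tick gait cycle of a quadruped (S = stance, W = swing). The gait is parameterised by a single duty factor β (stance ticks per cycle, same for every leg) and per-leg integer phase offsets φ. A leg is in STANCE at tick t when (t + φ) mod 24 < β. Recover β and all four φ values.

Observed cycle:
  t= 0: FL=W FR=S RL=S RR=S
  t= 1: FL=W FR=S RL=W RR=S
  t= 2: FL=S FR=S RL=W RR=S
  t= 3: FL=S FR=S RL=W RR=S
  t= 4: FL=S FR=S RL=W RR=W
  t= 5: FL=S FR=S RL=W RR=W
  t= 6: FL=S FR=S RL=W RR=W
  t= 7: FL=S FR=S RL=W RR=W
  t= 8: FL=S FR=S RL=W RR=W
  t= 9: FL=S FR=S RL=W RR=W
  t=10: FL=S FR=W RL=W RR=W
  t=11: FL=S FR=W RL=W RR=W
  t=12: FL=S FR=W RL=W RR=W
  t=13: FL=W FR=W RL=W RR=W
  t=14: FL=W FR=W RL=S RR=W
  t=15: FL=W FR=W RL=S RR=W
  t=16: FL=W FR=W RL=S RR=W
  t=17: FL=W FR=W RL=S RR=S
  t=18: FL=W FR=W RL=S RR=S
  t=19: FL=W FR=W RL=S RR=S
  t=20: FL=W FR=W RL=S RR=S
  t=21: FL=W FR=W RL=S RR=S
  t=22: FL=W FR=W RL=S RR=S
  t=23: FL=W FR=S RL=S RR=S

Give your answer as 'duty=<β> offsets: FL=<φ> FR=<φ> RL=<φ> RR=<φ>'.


duty=11 offsets: FL=22 FR=1 RL=10 RR=7

duty β = stance ticks per leg = 11
FL: stance ticks = 11; W→S at t=2 → φ=22
FR: stance ticks = 11; W→S at t=23 → φ=1
RL: stance ticks = 11; W→S at t=14 → φ=10
RR: stance ticks = 11; W→S at t=17 → φ=7


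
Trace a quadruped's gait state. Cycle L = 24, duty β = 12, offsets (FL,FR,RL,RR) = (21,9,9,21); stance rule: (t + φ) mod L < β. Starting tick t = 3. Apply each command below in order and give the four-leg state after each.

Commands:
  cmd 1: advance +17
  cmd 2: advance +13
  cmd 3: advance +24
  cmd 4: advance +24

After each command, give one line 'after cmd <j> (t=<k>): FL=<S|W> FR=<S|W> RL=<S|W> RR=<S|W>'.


start t=3: FL=S FR=W RL=W RR=S
cmd 1: advance +17 → t=20, phase=(17,5,5,17) → FL=W FR=S RL=S RR=W
cmd 2: advance +13 → t=33, phase=(6,18,18,6) → FL=S FR=W RL=W RR=S
cmd 3: advance +24 → t=57, phase=(6,18,18,6) → FL=S FR=W RL=W RR=S
cmd 4: advance +24 → t=81, phase=(6,18,18,6) → FL=S FR=W RL=W RR=S

after cmd 1 (t=20): FL=W FR=S RL=S RR=W
after cmd 2 (t=33): FL=S FR=W RL=W RR=S
after cmd 3 (t=57): FL=S FR=W RL=W RR=S
after cmd 4 (t=81): FL=S FR=W RL=W RR=S


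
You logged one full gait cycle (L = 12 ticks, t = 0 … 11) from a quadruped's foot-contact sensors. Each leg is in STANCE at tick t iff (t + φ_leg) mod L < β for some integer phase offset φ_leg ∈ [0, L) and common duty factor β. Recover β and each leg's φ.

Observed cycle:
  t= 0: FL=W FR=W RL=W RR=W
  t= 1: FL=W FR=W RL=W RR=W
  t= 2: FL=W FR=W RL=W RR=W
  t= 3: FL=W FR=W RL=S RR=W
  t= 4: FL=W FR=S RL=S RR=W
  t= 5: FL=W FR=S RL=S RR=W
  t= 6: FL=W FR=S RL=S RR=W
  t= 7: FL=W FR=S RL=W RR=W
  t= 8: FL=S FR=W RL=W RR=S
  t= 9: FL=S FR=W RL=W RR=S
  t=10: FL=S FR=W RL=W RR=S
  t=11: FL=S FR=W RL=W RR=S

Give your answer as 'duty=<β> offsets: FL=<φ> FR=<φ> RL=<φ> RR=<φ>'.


duty=4 offsets: FL=4 FR=8 RL=9 RR=4

duty β = stance ticks per leg = 4
FL: stance ticks = 4; W→S at t=8 → φ=4
FR: stance ticks = 4; W→S at t=4 → φ=8
RL: stance ticks = 4; W→S at t=3 → φ=9
RR: stance ticks = 4; W→S at t=8 → φ=4


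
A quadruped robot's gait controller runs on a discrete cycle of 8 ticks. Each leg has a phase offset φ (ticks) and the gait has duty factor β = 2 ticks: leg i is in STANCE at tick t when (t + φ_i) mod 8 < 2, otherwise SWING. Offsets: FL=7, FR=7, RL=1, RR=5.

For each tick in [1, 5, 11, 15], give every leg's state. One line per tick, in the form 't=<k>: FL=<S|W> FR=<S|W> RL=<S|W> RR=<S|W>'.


t=1: FL=S FR=S RL=W RR=W
t=5: FL=W FR=W RL=W RR=W
t=11: FL=W FR=W RL=W RR=S
t=15: FL=W FR=W RL=S RR=W

t=1: phase=(0,0,2,6) vs β=2 → FL=S FR=S RL=W RR=W
t=5: phase=(4,4,6,2) vs β=2 → FL=W FR=W RL=W RR=W
t=11: phase=(2,2,4,0) vs β=2 → FL=W FR=W RL=W RR=S
t=15: phase=(6,6,0,4) vs β=2 → FL=W FR=W RL=S RR=W


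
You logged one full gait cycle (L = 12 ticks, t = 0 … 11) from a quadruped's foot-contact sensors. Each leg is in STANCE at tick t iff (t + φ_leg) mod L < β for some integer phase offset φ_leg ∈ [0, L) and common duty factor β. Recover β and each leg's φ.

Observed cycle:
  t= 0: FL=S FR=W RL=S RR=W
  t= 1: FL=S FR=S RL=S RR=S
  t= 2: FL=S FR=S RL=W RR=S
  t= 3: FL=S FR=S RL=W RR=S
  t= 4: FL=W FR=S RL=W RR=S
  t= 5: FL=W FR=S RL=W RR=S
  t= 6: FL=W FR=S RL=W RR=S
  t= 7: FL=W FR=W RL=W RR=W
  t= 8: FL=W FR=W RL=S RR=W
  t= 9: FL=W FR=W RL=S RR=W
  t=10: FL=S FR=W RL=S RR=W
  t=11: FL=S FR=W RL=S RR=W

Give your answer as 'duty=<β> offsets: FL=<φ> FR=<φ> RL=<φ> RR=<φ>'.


duty β = stance ticks per leg = 6
FL: stance ticks = 6; W→S at t=10 → φ=2
FR: stance ticks = 6; W→S at t=1 → φ=11
RL: stance ticks = 6; W→S at t=8 → φ=4
RR: stance ticks = 6; W→S at t=1 → φ=11

duty=6 offsets: FL=2 FR=11 RL=4 RR=11


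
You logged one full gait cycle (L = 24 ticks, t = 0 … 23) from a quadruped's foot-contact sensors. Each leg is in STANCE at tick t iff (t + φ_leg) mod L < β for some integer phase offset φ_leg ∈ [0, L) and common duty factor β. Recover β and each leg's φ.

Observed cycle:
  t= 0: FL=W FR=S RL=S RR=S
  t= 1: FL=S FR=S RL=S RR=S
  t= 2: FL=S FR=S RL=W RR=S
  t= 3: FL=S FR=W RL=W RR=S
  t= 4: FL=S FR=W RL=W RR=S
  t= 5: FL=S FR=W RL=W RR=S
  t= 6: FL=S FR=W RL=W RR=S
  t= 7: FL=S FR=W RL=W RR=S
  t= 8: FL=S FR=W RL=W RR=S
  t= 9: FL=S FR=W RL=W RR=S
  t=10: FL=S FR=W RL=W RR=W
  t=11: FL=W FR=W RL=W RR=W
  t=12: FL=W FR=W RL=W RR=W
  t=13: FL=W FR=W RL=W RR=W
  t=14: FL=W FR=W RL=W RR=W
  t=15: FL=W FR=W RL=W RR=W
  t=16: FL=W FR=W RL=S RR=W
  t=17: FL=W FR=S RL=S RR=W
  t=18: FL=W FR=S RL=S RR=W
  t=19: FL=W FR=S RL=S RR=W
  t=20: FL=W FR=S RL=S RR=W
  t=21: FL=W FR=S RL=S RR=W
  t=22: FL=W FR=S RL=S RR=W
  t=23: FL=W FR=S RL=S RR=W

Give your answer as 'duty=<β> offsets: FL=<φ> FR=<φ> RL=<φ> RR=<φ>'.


duty β = stance ticks per leg = 10
FL: stance ticks = 10; W→S at t=1 → φ=23
FR: stance ticks = 10; W→S at t=17 → φ=7
RL: stance ticks = 10; W→S at t=16 → φ=8
RR: stance ticks = 10; W→S at t=0 → φ=0

duty=10 offsets: FL=23 FR=7 RL=8 RR=0


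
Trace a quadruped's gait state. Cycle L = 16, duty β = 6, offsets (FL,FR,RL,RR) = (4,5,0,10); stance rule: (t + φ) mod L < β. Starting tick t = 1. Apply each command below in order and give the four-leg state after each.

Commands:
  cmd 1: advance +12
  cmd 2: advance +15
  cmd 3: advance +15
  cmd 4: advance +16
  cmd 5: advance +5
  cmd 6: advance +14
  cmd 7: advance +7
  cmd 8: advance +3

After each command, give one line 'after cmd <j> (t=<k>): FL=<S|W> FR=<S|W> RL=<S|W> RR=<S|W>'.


after cmd 1 (t=13): FL=S FR=S RL=W RR=W
after cmd 2 (t=28): FL=S FR=S RL=W RR=W
after cmd 3 (t=43): FL=W FR=S RL=W RR=S
after cmd 4 (t=59): FL=W FR=S RL=W RR=S
after cmd 5 (t=64): FL=S FR=S RL=S RR=W
after cmd 6 (t=78): FL=S FR=S RL=W RR=W
after cmd 7 (t=85): FL=W FR=W RL=S RR=W
after cmd 8 (t=88): FL=W FR=W RL=W RR=S

start t=1: FL=S FR=W RL=S RR=W
cmd 1: advance +12 → t=13, phase=(1,2,13,7) → FL=S FR=S RL=W RR=W
cmd 2: advance +15 → t=28, phase=(0,1,12,6) → FL=S FR=S RL=W RR=W
cmd 3: advance +15 → t=43, phase=(15,0,11,5) → FL=W FR=S RL=W RR=S
cmd 4: advance +16 → t=59, phase=(15,0,11,5) → FL=W FR=S RL=W RR=S
cmd 5: advance +5 → t=64, phase=(4,5,0,10) → FL=S FR=S RL=S RR=W
cmd 6: advance +14 → t=78, phase=(2,3,14,8) → FL=S FR=S RL=W RR=W
cmd 7: advance +7 → t=85, phase=(9,10,5,15) → FL=W FR=W RL=S RR=W
cmd 8: advance +3 → t=88, phase=(12,13,8,2) → FL=W FR=W RL=W RR=S


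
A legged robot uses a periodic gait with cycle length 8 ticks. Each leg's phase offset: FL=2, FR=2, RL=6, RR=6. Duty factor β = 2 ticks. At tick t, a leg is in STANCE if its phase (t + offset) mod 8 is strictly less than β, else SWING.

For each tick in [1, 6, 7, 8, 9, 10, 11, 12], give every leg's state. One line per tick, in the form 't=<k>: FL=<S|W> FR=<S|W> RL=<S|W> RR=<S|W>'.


t=1: FL=W FR=W RL=W RR=W
t=6: FL=S FR=S RL=W RR=W
t=7: FL=S FR=S RL=W RR=W
t=8: FL=W FR=W RL=W RR=W
t=9: FL=W FR=W RL=W RR=W
t=10: FL=W FR=W RL=S RR=S
t=11: FL=W FR=W RL=S RR=S
t=12: FL=W FR=W RL=W RR=W

t=1: phase=(3,3,7,7) vs β=2 → FL=W FR=W RL=W RR=W
t=6: phase=(0,0,4,4) vs β=2 → FL=S FR=S RL=W RR=W
t=7: phase=(1,1,5,5) vs β=2 → FL=S FR=S RL=W RR=W
t=8: phase=(2,2,6,6) vs β=2 → FL=W FR=W RL=W RR=W
t=9: phase=(3,3,7,7) vs β=2 → FL=W FR=W RL=W RR=W
t=10: phase=(4,4,0,0) vs β=2 → FL=W FR=W RL=S RR=S
t=11: phase=(5,5,1,1) vs β=2 → FL=W FR=W RL=S RR=S
t=12: phase=(6,6,2,2) vs β=2 → FL=W FR=W RL=W RR=W


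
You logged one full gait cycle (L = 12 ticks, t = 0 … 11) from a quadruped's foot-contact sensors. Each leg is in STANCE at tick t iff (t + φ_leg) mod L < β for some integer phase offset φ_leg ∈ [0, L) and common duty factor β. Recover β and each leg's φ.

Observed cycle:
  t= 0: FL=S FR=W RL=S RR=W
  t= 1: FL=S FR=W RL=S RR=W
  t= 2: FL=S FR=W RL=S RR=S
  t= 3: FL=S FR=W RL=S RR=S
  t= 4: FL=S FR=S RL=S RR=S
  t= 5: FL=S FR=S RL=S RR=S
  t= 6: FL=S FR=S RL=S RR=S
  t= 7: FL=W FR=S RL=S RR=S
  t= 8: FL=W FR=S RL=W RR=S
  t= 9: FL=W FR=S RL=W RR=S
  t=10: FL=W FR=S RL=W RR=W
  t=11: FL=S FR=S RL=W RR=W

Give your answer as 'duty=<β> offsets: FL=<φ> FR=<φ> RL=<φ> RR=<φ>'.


duty=8 offsets: FL=1 FR=8 RL=0 RR=10

duty β = stance ticks per leg = 8
FL: stance ticks = 8; W→S at t=11 → φ=1
FR: stance ticks = 8; W→S at t=4 → φ=8
RL: stance ticks = 8; W→S at t=0 → φ=0
RR: stance ticks = 8; W→S at t=2 → φ=10


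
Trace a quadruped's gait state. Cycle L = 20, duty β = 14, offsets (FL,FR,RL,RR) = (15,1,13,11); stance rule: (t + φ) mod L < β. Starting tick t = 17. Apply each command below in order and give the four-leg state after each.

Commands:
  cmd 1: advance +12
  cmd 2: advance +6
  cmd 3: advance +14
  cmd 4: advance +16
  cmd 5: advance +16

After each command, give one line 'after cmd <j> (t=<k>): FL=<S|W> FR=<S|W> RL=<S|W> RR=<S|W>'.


start t=17: FL=S FR=W RL=S RR=S
cmd 1: advance +12 → t=29, phase=(4,10,2,0) → FL=S FR=S RL=S RR=S
cmd 2: advance +6 → t=35, phase=(10,16,8,6) → FL=S FR=W RL=S RR=S
cmd 3: advance +14 → t=49, phase=(4,10,2,0) → FL=S FR=S RL=S RR=S
cmd 4: advance +16 → t=65, phase=(0,6,18,16) → FL=S FR=S RL=W RR=W
cmd 5: advance +16 → t=81, phase=(16,2,14,12) → FL=W FR=S RL=W RR=S

after cmd 1 (t=29): FL=S FR=S RL=S RR=S
after cmd 2 (t=35): FL=S FR=W RL=S RR=S
after cmd 3 (t=49): FL=S FR=S RL=S RR=S
after cmd 4 (t=65): FL=S FR=S RL=W RR=W
after cmd 5 (t=81): FL=W FR=S RL=W RR=S


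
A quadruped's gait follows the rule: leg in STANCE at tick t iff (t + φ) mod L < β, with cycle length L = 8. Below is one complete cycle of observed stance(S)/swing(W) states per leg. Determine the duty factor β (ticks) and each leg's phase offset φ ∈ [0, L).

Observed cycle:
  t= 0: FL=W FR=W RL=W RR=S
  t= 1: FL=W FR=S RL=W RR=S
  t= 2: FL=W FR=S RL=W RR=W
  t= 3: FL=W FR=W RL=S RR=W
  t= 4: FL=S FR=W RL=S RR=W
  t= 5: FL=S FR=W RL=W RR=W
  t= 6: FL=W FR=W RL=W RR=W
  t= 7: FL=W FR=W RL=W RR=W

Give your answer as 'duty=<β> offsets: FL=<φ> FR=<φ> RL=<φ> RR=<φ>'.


duty β = stance ticks per leg = 2
FL: stance ticks = 2; W→S at t=4 → φ=4
FR: stance ticks = 2; W→S at t=1 → φ=7
RL: stance ticks = 2; W→S at t=3 → φ=5
RR: stance ticks = 2; W→S at t=0 → φ=0

duty=2 offsets: FL=4 FR=7 RL=5 RR=0


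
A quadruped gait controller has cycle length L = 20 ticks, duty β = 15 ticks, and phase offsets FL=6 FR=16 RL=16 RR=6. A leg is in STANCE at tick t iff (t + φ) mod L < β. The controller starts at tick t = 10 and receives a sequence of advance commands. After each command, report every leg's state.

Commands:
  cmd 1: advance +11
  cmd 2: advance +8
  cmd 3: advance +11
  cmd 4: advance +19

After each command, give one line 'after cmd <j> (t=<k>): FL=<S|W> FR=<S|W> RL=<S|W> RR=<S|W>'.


after cmd 1 (t=21): FL=S FR=W RL=W RR=S
after cmd 2 (t=29): FL=W FR=S RL=S RR=W
after cmd 3 (t=40): FL=S FR=W RL=W RR=S
after cmd 4 (t=59): FL=S FR=W RL=W RR=S

start t=10: FL=W FR=S RL=S RR=W
cmd 1: advance +11 → t=21, phase=(7,17,17,7) → FL=S FR=W RL=W RR=S
cmd 2: advance +8 → t=29, phase=(15,5,5,15) → FL=W FR=S RL=S RR=W
cmd 3: advance +11 → t=40, phase=(6,16,16,6) → FL=S FR=W RL=W RR=S
cmd 4: advance +19 → t=59, phase=(5,15,15,5) → FL=S FR=W RL=W RR=S
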